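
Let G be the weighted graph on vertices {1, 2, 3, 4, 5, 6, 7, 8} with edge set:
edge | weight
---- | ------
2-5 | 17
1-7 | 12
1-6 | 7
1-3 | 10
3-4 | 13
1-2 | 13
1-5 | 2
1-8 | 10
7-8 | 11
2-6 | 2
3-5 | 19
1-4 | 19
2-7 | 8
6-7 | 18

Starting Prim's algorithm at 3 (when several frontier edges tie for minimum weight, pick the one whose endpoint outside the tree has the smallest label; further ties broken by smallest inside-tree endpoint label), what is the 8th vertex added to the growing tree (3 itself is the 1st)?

4

Grow the tree from 3 using Prim:
Step 1: cheapest edge leaving the tree is 1-3 (10); add 1.
Step 2: cheapest edge leaving the tree is 1-5 (2); add 5.
Step 3: cheapest edge leaving the tree is 1-6 (7); add 6.
Step 4: cheapest edge leaving the tree is 2-6 (2); add 2.
Step 5: cheapest edge leaving the tree is 2-7 (8); add 7.
Step 6: cheapest edge leaving the tree is 1-8 (10); add 8.
Step 7: cheapest edge leaving the tree is 3-4 (13); add 4.
Vertex order: 3, 1, 5, 6, 2, 7, 8, 4. The 8th vertex is 4.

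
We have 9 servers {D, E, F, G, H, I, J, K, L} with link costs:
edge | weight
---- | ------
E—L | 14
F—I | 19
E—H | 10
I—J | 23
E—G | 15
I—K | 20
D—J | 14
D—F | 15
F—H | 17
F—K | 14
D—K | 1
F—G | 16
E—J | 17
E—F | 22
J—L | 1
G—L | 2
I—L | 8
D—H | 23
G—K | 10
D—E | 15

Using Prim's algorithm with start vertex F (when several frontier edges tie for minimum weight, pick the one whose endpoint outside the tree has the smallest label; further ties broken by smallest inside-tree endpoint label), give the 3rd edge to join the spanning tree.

G-K

Prim's algorithm from F:
Step 1: cheapest edge leaving the tree is F—K (14); add K.
Step 2: cheapest edge leaving the tree is D—K (1); add D.
Step 3: cheapest edge leaving the tree is G—K (10); add G.
Step 4: cheapest edge leaving the tree is G—L (2); add L.
Step 5: cheapest edge leaving the tree is J—L (1); add J.
Step 6: cheapest edge leaving the tree is I—L (8); add I.
Step 7: cheapest edge leaving the tree is E—L (14); add E.
Step 8: cheapest edge leaving the tree is E—H (10); add H.
The 3rd edge added is G—K.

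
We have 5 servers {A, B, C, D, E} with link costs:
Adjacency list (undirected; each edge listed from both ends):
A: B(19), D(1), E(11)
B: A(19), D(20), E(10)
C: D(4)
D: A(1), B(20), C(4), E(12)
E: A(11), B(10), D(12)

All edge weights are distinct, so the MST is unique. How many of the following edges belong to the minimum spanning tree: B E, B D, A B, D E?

Sort edges by weight, then run Kruskal:
A D (1): add. Components now {A,D} {B} {C} {E}
C D (4): add. Components now {A,C,D} {B} {E}
B E (10): add. Components now {A,C,D} {B,E}
A E (11): add. Components now {A,B,C,D,E}
MST edge set: {A D, C D, B E, A E}.
Of the listed edges, {B E} are in the MST → 1.

1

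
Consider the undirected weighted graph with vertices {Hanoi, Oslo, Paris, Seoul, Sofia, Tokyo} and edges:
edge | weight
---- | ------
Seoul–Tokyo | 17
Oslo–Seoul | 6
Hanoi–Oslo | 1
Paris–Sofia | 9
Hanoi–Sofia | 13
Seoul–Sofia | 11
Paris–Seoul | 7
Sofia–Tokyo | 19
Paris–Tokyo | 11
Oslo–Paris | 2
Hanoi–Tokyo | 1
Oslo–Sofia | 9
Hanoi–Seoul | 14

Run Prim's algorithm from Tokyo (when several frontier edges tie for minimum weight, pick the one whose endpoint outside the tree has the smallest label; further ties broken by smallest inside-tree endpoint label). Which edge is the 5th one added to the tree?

Prim's algorithm from Tokyo:
Step 1: frontier [Hanoi–Tokyo 1, Paris–Tokyo 11, Seoul–Tokyo 17, Sofia–Tokyo 19] → take Hanoi–Tokyo (1); add Hanoi.
Step 2: frontier [Hanoi–Oslo 1, Hanoi–Sofia 13, Hanoi–Seoul 14, Paris–Tokyo 11, Seoul–Tokyo 17, Sofia–Tokyo 19] → take Hanoi–Oslo (1); add Oslo.
Step 3: frontier [Hanoi–Sofia 13, Hanoi–Seoul 14, Oslo–Paris 2, Oslo–Seoul 6, Oslo–Sofia 9, Paris–Tokyo 11, Seoul–Tokyo 17, Sofia–Tokyo 19] → take Oslo–Paris (2); add Paris.
Step 4: frontier [Hanoi–Sofia 13, Hanoi–Seoul 14, Oslo–Seoul 6, Oslo–Sofia 9, Paris–Seoul 7, Paris–Sofia 9, Seoul–Tokyo 17, Sofia–Tokyo 19] → take Oslo–Seoul (6); add Seoul.
Step 5: frontier [Hanoi–Sofia 13, Oslo–Sofia 9, Paris–Sofia 9, Seoul–Sofia 11, Sofia–Tokyo 19] → take Oslo–Sofia (9); add Sofia.
The 5th edge added is Oslo–Sofia.

Oslo-Sofia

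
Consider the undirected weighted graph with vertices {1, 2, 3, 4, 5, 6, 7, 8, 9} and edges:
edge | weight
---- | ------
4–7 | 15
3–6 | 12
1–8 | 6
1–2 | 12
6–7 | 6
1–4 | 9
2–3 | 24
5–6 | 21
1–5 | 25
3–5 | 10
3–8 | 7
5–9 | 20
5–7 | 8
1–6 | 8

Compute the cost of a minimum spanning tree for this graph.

Sort edges by weight, then run Kruskal:
1–8 (6): add — endpoints in different components.
6–7 (6): add — endpoints in different components.
3–8 (7): add — endpoints in different components.
1–6 (8): add — endpoints in different components.
5–7 (8): add — endpoints in different components.
1–4 (9): add — endpoints in different components.
3–5 (10): skip — 3 and 5 already connected.
1–2 (12): add — endpoints in different components.
3–6 (12): skip — 3 and 6 already connected.
4–7 (15): skip — 4 and 7 already connected.
5–9 (20): add — endpoints in different components.
MST edges: 1–8, 6–7, 3–8, 1–6, 5–7, 1–4, 1–2, 5–9; total weight 6+6+7+8+8+9+12+20 = 76.

76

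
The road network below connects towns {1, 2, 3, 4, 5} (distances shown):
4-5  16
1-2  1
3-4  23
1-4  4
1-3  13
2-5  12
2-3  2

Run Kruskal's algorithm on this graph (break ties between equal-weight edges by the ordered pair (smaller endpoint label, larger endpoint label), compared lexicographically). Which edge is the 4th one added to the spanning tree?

Kruskal's algorithm — process edges by increasing weight (ties by edge label):
1-2 (1): add. Components now {1,2} {3} {4} {5}
2-3 (2): add. Components now {1,2,3} {4} {5}
1-4 (4): add. Components now {1,2,3,4} {5}
2-5 (12): add. Components now {1,2,3,4,5}
The 4th edge added is 2-5.

2-5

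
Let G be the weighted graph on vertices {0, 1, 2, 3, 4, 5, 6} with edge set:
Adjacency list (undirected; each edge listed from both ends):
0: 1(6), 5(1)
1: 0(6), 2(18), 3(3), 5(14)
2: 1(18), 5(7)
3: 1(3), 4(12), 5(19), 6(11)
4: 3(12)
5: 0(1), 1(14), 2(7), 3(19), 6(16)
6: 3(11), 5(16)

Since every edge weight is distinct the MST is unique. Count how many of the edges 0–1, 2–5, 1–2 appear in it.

Kruskal: consider edges lightest-first.
0–5 (1): add — endpoints in different components.
1–3 (3): add — endpoints in different components.
0–1 (6): add — endpoints in different components.
2–5 (7): add — endpoints in different components.
3–6 (11): add — endpoints in different components.
3–4 (12): add — endpoints in different components.
MST edge set: {0–5, 1–3, 0–1, 2–5, 3–6, 3–4}.
Of the listed edges, {0–1, 2–5} are in the MST → 2.

2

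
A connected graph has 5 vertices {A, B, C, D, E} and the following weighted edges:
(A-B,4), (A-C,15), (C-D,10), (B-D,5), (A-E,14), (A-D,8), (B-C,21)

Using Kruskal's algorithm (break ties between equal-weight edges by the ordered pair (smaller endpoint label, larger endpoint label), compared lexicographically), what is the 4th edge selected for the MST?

A-E

Sort edges by weight, then run Kruskal:
A-B (4): add — endpoints in different components.
B-D (5): add — endpoints in different components.
A-D (8): skip — A and D already connected.
C-D (10): add — endpoints in different components.
A-E (14): add — endpoints in different components.
The 4th edge added is A-E.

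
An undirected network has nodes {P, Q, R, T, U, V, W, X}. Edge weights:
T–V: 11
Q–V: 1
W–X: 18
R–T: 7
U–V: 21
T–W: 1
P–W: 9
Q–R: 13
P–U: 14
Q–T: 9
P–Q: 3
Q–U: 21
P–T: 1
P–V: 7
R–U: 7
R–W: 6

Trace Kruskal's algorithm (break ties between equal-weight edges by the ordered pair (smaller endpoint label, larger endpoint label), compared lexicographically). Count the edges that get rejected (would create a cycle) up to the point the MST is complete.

7

Kruskal: consider edges lightest-first.
P–T (1): add — endpoints in different components.
Q–V (1): add — endpoints in different components.
T–W (1): add — endpoints in different components.
P–Q (3): add — endpoints in different components.
R–W (6): add — endpoints in different components.
P–V (7): skip — P and V already connected.
R–T (7): skip — T and R already connected.
R–U (7): add — endpoints in different components.
P–W (9): skip — P and W already connected.
Q–T (9): skip — T and Q already connected.
T–V (11): skip — V and T already connected.
Q–R (13): skip — Q and R already connected.
P–U (14): skip — U and P already connected.
W–X (18): add — endpoints in different components.
Edges rejected before the tree was complete: 7.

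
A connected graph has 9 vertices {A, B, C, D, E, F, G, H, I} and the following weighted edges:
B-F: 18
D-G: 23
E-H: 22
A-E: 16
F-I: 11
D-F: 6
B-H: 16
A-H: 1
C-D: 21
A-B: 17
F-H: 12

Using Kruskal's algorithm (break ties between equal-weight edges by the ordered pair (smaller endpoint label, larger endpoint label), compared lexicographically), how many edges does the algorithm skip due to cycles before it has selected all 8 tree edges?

3

Sort edges by weight, then run Kruskal:
A-H (1): add — endpoints in different components.
D-F (6): add — endpoints in different components.
F-I (11): add — endpoints in different components.
F-H (12): add — endpoints in different components.
A-E (16): add — endpoints in different components.
B-H (16): add — endpoints in different components.
A-B (17): skip — A and B already connected.
B-F (18): skip — B and F already connected.
C-D (21): add — endpoints in different components.
E-H (22): skip — E and H already connected.
D-G (23): add — endpoints in different components.
Edges rejected before the tree was complete: 3.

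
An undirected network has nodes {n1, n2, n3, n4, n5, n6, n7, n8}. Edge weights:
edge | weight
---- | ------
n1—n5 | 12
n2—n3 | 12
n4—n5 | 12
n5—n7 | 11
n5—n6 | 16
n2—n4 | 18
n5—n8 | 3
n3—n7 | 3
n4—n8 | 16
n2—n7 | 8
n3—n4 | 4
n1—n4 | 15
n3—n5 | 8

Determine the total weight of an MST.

Kruskal: consider edges lightest-first.
n3—n7 (3): add — endpoints in different components.
n5—n8 (3): add — endpoints in different components.
n3—n4 (4): add — endpoints in different components.
n2—n7 (8): add — endpoints in different components.
n3—n5 (8): add — endpoints in different components.
n5—n7 (11): skip — n5 and n7 already connected.
n1—n5 (12): add — endpoints in different components.
n2—n3 (12): skip — n2 and n3 already connected.
n4—n5 (12): skip — n5 and n4 already connected.
n1—n4 (15): skip — n4 and n1 already connected.
n4—n8 (16): skip — n8 and n4 already connected.
n5—n6 (16): add — endpoints in different components.
MST edges: n3—n7, n5—n8, n3—n4, n2—n7, n3—n5, n1—n5, n5—n6; total weight 3+3+4+8+8+12+16 = 54.

54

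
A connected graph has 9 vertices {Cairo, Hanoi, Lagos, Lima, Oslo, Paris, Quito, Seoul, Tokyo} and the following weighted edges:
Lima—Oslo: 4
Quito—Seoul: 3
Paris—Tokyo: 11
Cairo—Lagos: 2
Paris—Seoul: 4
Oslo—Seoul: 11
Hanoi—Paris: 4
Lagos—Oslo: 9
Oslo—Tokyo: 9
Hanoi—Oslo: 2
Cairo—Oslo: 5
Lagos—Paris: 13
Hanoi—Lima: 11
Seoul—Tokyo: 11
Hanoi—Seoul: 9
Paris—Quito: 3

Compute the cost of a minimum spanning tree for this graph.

32

Sort edges by weight, then run Kruskal:
Cairo—Lagos (2): add — endpoints in different components.
Hanoi—Oslo (2): add — endpoints in different components.
Paris—Quito (3): add — endpoints in different components.
Quito—Seoul (3): add — endpoints in different components.
Hanoi—Paris (4): add — endpoints in different components.
Lima—Oslo (4): add — endpoints in different components.
Paris—Seoul (4): skip — Seoul and Paris already connected.
Cairo—Oslo (5): add — endpoints in different components.
Hanoi—Seoul (9): skip — Seoul and Hanoi already connected.
Lagos—Oslo (9): skip — Lagos and Oslo already connected.
Oslo—Tokyo (9): add — endpoints in different components.
MST edges: Cairo—Lagos, Hanoi—Oslo, Paris—Quito, Quito—Seoul, Hanoi—Paris, Lima—Oslo, Cairo—Oslo, Oslo—Tokyo; total weight 2+2+3+3+4+4+5+9 = 32.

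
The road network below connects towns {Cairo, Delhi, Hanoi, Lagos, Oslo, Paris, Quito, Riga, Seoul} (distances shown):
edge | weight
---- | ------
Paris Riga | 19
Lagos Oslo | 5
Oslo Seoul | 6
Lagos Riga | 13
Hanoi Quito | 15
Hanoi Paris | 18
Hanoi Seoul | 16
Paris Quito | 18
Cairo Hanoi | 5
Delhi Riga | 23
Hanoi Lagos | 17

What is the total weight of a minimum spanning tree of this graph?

Grow the tree from Riga using Prim:
Step 1: frontier [Lagos Riga 13, Paris Riga 19, Delhi Riga 23] → take Lagos Riga (13); add Lagos.
Step 2: frontier [Lagos Oslo 5, Hanoi Lagos 17, Paris Riga 19, Delhi Riga 23] → take Lagos Oslo (5); add Oslo.
Step 3: frontier [Hanoi Lagos 17, Oslo Seoul 6, Paris Riga 19, Delhi Riga 23] → take Oslo Seoul (6); add Seoul.
Step 4: frontier [Hanoi Lagos 17, Paris Riga 19, Delhi Riga 23, Hanoi Seoul 16] → take Hanoi Seoul (16); add Hanoi.
Step 5: frontier [Cairo Hanoi 5, Hanoi Quito 15, Hanoi Paris 18, Paris Riga 19, Delhi Riga 23] → take Cairo Hanoi (5); add Cairo.
Step 6: frontier [Hanoi Quito 15, Hanoi Paris 18, Paris Riga 19, Delhi Riga 23] → take Hanoi Quito (15); add Quito.
Step 7: frontier [Hanoi Paris 18, Paris Quito 18, Paris Riga 19, Delhi Riga 23] → take Hanoi Paris (18); add Paris.
Step 8: frontier [Delhi Riga 23] → take Delhi Riga (23); add Delhi.
MST edges: Lagos Riga, Lagos Oslo, Oslo Seoul, Hanoi Seoul, Cairo Hanoi, Hanoi Quito, Hanoi Paris, Delhi Riga; total weight 13+5+6+16+5+15+18+23 = 101.

101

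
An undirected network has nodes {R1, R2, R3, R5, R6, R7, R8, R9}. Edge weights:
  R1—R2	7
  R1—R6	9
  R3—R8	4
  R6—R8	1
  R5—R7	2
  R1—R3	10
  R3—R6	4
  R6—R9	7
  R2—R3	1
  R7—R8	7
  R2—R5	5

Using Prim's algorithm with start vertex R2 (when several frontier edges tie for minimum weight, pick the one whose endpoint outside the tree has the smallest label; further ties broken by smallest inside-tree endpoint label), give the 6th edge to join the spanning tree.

R1-R2

Prim, starting at R2.
Step 1: frontier [R2—R3 1, R2—R5 5, R1—R2 7] → take R2—R3 (1); add R3.
Step 2: frontier [R2—R5 5, R1—R2 7, R3—R6 4, R3—R8 4, R1—R3 10] → take R3—R6 (4); add R6.
Step 3: frontier [R2—R5 5, R1—R2 7, R3—R8 4, R1—R3 10, R6—R8 1, R6—R9 7, R1—R6 9] → take R6—R8 (1); add R8.
Step 4: frontier [R2—R5 5, R1—R2 7, R1—R3 10, R6—R9 7, R1—R6 9, R7—R8 7] → take R2—R5 (5); add R5.
Step 5: frontier [R1—R2 7, R1—R3 10, R5—R7 2, R6—R9 7, R1—R6 9, R7—R8 7] → take R5—R7 (2); add R7.
Step 6: frontier [R1—R2 7, R1—R3 10, R6—R9 7, R1—R6 9] → take R1—R2 (7); add R1.
Step 7: frontier [R6—R9 7] → take R6—R9 (7); add R9.
The 6th edge added is R1—R2.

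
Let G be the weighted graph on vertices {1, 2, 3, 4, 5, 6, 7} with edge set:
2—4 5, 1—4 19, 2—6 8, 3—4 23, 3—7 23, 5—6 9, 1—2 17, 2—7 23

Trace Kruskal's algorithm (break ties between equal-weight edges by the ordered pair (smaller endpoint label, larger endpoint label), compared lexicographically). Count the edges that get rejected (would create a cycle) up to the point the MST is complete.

Kruskal: consider edges lightest-first.
2—4 (5): add. Components now {1} {2,4} {3} {5} {6} {7}
2—6 (8): add. Components now {1} {2,4,6} {3} {5} {7}
5—6 (9): add. Components now {1} {2,4,5,6} {3} {7}
1—2 (17): add. Components now {1,2,4,5,6} {3} {7}
1—4 (19): skip — 1 and 4 already connected.
2—7 (23): add. Components now {1,2,4,5,6,7} {3}
3—4 (23): add. Components now {1,2,3,4,5,6,7}
Edges rejected before the tree was complete: 1.

1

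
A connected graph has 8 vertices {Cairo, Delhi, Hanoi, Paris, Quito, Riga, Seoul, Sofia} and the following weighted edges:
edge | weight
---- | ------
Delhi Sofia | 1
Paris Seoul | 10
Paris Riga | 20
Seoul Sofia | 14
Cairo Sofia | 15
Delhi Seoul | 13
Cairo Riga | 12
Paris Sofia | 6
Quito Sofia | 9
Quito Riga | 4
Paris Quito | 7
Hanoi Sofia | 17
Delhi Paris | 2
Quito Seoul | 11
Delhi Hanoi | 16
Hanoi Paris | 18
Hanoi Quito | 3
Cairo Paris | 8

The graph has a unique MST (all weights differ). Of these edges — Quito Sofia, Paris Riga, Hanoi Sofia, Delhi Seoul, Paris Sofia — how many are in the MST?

0

Kruskal's algorithm — process edges by increasing weight (ties by edge label):
Delhi Sofia (1): add — endpoints in different components.
Delhi Paris (2): add — endpoints in different components.
Hanoi Quito (3): add — endpoints in different components.
Quito Riga (4): add — endpoints in different components.
Paris Sofia (6): skip — Paris and Sofia already connected.
Paris Quito (7): add — endpoints in different components.
Cairo Paris (8): add — endpoints in different components.
Quito Sofia (9): skip — Sofia and Quito already connected.
Paris Seoul (10): add — endpoints in different components.
MST edge set: {Delhi Sofia, Delhi Paris, Hanoi Quito, Quito Riga, Paris Quito, Cairo Paris, Paris Seoul}.
Of the listed edges, {} are in the MST → 0.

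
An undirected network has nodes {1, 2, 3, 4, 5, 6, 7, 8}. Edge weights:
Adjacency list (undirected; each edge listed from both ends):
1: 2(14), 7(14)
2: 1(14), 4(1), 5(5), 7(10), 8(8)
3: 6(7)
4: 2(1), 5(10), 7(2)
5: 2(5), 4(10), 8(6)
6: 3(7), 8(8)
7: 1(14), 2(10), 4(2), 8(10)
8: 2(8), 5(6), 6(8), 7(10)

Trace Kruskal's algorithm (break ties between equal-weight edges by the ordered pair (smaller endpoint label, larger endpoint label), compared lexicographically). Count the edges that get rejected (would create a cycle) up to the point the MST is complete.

4

Sort edges by weight, then run Kruskal:
2—4 (1): add — endpoints in different components.
4—7 (2): add — endpoints in different components.
2—5 (5): add — endpoints in different components.
5—8 (6): add — endpoints in different components.
3—6 (7): add — endpoints in different components.
2—8 (8): skip — 2 and 8 already connected.
6—8 (8): add — endpoints in different components.
2—7 (10): skip — 2 and 7 already connected.
4—5 (10): skip — 4 and 5 already connected.
7—8 (10): skip — 7 and 8 already connected.
1—2 (14): add — endpoints in different components.
Edges rejected before the tree was complete: 4.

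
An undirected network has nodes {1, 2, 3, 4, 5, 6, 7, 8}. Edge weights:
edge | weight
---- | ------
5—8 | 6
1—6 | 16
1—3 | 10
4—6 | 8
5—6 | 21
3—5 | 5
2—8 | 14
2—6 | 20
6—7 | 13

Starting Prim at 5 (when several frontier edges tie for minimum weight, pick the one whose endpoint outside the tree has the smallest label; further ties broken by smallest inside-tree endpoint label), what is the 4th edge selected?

Prim, starting at 5.
Step 1: frontier [3—5 5, 5—8 6, 5—6 21] → take 3—5 (5); add 3.
Step 2: frontier [1—3 10, 5—8 6, 5—6 21] → take 5—8 (6); add 8.
Step 3: frontier [1—3 10, 5—6 21, 2—8 14] → take 1—3 (10); add 1.
Step 4: frontier [1—6 16, 5—6 21, 2—8 14] → take 2—8 (14); add 2.
Step 5: frontier [1—6 16, 2—6 20, 5—6 21] → take 1—6 (16); add 6.
Step 6: frontier [4—6 8, 6—7 13] → take 4—6 (8); add 4.
Step 7: frontier [6—7 13] → take 6—7 (13); add 7.
The 4th edge added is 2—8.

2-8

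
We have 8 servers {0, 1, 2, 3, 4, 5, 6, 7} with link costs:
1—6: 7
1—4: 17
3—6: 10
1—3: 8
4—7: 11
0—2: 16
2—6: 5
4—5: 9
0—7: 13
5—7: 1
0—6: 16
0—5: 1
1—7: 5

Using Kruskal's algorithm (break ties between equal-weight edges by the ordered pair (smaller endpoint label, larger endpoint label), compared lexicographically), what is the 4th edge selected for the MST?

Kruskal: consider edges lightest-first.
0—5 (1): add — endpoints in different components.
5—7 (1): add — endpoints in different components.
1—7 (5): add — endpoints in different components.
2—6 (5): add — endpoints in different components.
1—6 (7): add — endpoints in different components.
1—3 (8): add — endpoints in different components.
4—5 (9): add — endpoints in different components.
The 4th edge added is 2—6.

2-6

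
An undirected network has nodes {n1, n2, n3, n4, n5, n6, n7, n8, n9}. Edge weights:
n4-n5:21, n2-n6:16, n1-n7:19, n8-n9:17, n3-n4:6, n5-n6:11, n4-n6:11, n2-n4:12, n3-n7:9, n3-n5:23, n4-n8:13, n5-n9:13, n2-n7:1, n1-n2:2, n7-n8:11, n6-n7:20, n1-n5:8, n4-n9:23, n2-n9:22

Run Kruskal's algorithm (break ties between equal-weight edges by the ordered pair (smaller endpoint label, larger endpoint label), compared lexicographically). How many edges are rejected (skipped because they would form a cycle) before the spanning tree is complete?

3

Kruskal's algorithm — process edges by increasing weight (ties by edge label):
n2-n7 (1): add — endpoints in different components.
n1-n2 (2): add — endpoints in different components.
n3-n4 (6): add — endpoints in different components.
n1-n5 (8): add — endpoints in different components.
n3-n7 (9): add — endpoints in different components.
n4-n6 (11): add — endpoints in different components.
n5-n6 (11): skip — n6 and n5 already connected.
n7-n8 (11): add — endpoints in different components.
n2-n4 (12): skip — n4 and n2 already connected.
n4-n8 (13): skip — n8 and n4 already connected.
n5-n9 (13): add — endpoints in different components.
Edges rejected before the tree was complete: 3.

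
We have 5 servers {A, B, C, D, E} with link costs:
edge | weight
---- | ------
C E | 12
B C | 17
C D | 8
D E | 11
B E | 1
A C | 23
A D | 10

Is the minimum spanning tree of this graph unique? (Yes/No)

Yes

Kruskal's algorithm — process edges by increasing weight (ties by edge label):
B E (1): add. Components now {A} {B,E} {C} {D}
C D (8): add. Components now {A} {B,E} {C,D}
A D (10): add. Components now {A,C,D} {B,E}
D E (11): add. Components now {A,B,C,D,E}
Every non-tree edge has weight strictly greater than the heaviest edge on the tree path between its endpoints, so the MST is unique.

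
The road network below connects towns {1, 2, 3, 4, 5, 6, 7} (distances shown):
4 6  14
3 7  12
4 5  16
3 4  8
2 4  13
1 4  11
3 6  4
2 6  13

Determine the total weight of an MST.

Grow the tree from 6 using Prim:
Step 1: frontier [3 6 4, 2 6 13, 4 6 14] → take 3 6 (4); add 3.
Step 2: frontier [3 4 8, 3 7 12, 2 6 13, 4 6 14] → take 3 4 (8); add 4.
Step 3: frontier [3 7 12, 1 4 11, 2 4 13, 4 5 16, 2 6 13] → take 1 4 (11); add 1.
Step 4: frontier [3 7 12, 2 4 13, 4 5 16, 2 6 13] → take 3 7 (12); add 7.
Step 5: frontier [2 4 13, 4 5 16, 2 6 13] → take 2 4 (13); add 2.
Step 6: frontier [4 5 16] → take 4 5 (16); add 5.
MST edges: 3 6, 3 4, 1 4, 3 7, 2 4, 4 5; total weight 4+8+11+12+13+16 = 64.

64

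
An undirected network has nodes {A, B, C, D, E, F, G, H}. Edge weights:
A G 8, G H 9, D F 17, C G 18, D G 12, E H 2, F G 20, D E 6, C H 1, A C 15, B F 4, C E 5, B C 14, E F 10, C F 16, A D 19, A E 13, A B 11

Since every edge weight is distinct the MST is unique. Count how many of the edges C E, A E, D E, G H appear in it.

Sort edges by weight, then run Kruskal:
C H (1): add — endpoints in different components.
E H (2): add — endpoints in different components.
B F (4): add — endpoints in different components.
C E (5): skip — C and E already connected.
D E (6): add — endpoints in different components.
A G (8): add — endpoints in different components.
G H (9): add — endpoints in different components.
E F (10): add — endpoints in different components.
MST edge set: {C H, E H, B F, D E, A G, G H, E F}.
Of the listed edges, {D E, G H} are in the MST → 2.

2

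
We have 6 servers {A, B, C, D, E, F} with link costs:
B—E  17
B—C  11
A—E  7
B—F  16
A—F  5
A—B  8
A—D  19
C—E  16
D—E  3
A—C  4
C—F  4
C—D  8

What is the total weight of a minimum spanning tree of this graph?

Sort edges by weight, then run Kruskal:
D—E (3): add — endpoints in different components.
A—C (4): add — endpoints in different components.
C—F (4): add — endpoints in different components.
A—F (5): skip — A and F already connected.
A—E (7): add — endpoints in different components.
A—B (8): add — endpoints in different components.
MST edges: D—E, A—C, C—F, A—E, A—B; total weight 3+4+4+7+8 = 26.

26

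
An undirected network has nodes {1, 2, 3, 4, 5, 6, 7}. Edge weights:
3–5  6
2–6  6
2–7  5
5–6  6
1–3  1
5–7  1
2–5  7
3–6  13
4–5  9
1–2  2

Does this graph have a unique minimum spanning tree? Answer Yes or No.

No

Sort edges by weight, then run Kruskal:
1–3 (1): add. Components now {1,3} {2} {4} {5} {6} {7}
5–7 (1): add. Components now {1,3} {2} {4} {5,7} {6}
1–2 (2): add. Components now {1,2,3} {4} {5,7} {6}
2–7 (5): add. Components now {1,2,3,5,7} {4} {6}
2–6 (6): add. Components now {1,2,3,5,6,7} {4}
3–5 (6): skip — 3 and 5 already connected.
5–6 (6): skip — 5 and 6 already connected.
2–5 (7): skip — 2 and 5 already connected.
4–5 (9): add. Components now {1,2,3,4,5,6,7}
Non-tree edge 5–6 has weight 6, equal to the heaviest edge on its tree cycle — swapping gives another MST of the same weight. Not unique.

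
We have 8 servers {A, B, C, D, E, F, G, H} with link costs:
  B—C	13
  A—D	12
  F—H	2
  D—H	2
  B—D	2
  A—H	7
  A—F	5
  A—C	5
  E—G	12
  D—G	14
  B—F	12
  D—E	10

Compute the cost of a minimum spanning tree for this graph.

38

Grow the tree from F using Prim:
Step 1: cheapest edge leaving the tree is F—H (2); add H.
Step 2: cheapest edge leaving the tree is D—H (2); add D.
Step 3: cheapest edge leaving the tree is B—D (2); add B.
Step 4: cheapest edge leaving the tree is A—F (5); add A.
Step 5: cheapest edge leaving the tree is A—C (5); add C.
Step 6: cheapest edge leaving the tree is D—E (10); add E.
Step 7: cheapest edge leaving the tree is E—G (12); add G.
MST edges: F—H, D—H, B—D, A—F, A—C, D—E, E—G; total weight 2+2+2+5+5+10+12 = 38.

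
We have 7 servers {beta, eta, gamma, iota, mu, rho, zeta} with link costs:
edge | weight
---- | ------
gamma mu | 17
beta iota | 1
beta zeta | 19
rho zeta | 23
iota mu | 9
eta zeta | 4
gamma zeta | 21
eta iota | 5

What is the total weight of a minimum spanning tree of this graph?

Grow the tree from gamma using Prim:
Step 1: frontier [gamma mu 17, gamma zeta 21] → take gamma mu (17); add mu.
Step 2: frontier [gamma zeta 21, iota mu 9] → take iota mu (9); add iota.
Step 3: frontier [gamma zeta 21, beta iota 1, eta iota 5] → take beta iota (1); add beta.
Step 4: frontier [beta zeta 19, gamma zeta 21, eta iota 5] → take eta iota (5); add eta.
Step 5: frontier [beta zeta 19, eta zeta 4, gamma zeta 21] → take eta zeta (4); add zeta.
Step 6: frontier [rho zeta 23] → take rho zeta (23); add rho.
MST edges: gamma mu, iota mu, beta iota, eta iota, eta zeta, rho zeta; total weight 17+9+1+5+4+23 = 59.

59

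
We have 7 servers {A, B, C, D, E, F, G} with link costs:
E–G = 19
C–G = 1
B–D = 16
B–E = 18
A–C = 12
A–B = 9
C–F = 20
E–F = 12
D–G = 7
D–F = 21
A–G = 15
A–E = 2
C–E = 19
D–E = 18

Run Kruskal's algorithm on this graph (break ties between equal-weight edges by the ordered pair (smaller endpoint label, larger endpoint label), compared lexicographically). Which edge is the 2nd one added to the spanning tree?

A-E

Kruskal: consider edges lightest-first.
C–G (1): add — endpoints in different components.
A–E (2): add — endpoints in different components.
D–G (7): add — endpoints in different components.
A–B (9): add — endpoints in different components.
A–C (12): add — endpoints in different components.
E–F (12): add — endpoints in different components.
The 2nd edge added is A–E.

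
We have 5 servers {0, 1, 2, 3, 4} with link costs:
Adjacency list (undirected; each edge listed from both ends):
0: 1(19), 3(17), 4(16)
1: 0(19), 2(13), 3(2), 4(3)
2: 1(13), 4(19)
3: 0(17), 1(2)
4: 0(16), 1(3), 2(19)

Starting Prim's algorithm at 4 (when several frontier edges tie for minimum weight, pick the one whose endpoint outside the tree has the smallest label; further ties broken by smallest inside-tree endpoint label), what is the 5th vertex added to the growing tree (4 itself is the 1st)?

Prim, starting at 4.
Step 1: frontier [1–4 3, 0–4 16, 2–4 19] → take 1–4 (3); add 1.
Step 2: frontier [1–3 2, 1–2 13, 0–1 19, 0–4 16, 2–4 19] → take 1–3 (2); add 3.
Step 3: frontier [1–2 13, 0–1 19, 0–3 17, 0–4 16, 2–4 19] → take 1–2 (13); add 2.
Step 4: frontier [0–1 19, 0–3 17, 0–4 16] → take 0–4 (16); add 0.
Vertex order: 4, 1, 3, 2, 0. The 5th vertex is 0.

0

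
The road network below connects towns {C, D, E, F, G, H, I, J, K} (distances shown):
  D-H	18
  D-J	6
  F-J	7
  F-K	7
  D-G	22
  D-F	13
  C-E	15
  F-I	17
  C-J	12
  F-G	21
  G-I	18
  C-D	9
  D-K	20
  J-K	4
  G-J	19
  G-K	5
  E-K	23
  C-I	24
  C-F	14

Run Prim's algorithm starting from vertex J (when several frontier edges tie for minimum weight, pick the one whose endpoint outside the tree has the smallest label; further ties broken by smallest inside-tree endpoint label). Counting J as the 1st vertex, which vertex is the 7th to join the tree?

Grow the tree from J using Prim:
Step 1: cheapest edge leaving the tree is J-K (4); add K.
Step 2: cheapest edge leaving the tree is G-K (5); add G.
Step 3: cheapest edge leaving the tree is D-J (6); add D.
Step 4: cheapest edge leaving the tree is F-J (7); add F.
Step 5: cheapest edge leaving the tree is C-D (9); add C.
Step 6: cheapest edge leaving the tree is C-E (15); add E.
Step 7: cheapest edge leaving the tree is F-I (17); add I.
Step 8: cheapest edge leaving the tree is D-H (18); add H.
Vertex order: J, K, G, D, F, C, E, I, H. The 7th vertex is E.

E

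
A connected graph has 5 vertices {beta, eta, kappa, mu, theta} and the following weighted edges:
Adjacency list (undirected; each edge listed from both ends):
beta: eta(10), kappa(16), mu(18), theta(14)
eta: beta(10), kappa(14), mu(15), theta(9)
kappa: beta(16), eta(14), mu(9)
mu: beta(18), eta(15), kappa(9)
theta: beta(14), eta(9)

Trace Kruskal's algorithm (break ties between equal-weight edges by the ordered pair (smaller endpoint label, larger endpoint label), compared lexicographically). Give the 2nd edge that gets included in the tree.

kappa-mu

Sort edges by weight, then run Kruskal:
eta—theta (9): add. Components now {eta,theta} {mu} {kappa} {beta}
kappa—mu (9): add. Components now {eta,theta} {kappa,mu} {beta}
beta—eta (10): add. Components now {beta,eta,theta} {kappa,mu}
beta—theta (14): skip — theta and beta already connected.
eta—kappa (14): add. Components now {beta,eta,kappa,mu,theta}
The 2nd edge added is kappa—mu.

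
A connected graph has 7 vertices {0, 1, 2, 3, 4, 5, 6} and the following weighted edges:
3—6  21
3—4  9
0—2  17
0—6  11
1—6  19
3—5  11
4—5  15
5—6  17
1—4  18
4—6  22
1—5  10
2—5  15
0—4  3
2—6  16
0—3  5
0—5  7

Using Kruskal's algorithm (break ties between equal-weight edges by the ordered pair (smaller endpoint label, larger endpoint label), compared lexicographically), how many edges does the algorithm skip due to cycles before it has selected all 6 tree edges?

2

Sort edges by weight, then run Kruskal:
0—4 (3): add. Components now {0,4} {1} {2} {3} {5} {6}
0—3 (5): add. Components now {0,3,4} {1} {2} {5} {6}
0—5 (7): add. Components now {0,3,4,5} {1} {2} {6}
3—4 (9): skip — 3 and 4 already connected.
1—5 (10): add. Components now {0,1,3,4,5} {2} {6}
0—6 (11): add. Components now {0,1,3,4,5,6} {2}
3—5 (11): skip — 3 and 5 already connected.
2—5 (15): add. Components now {0,1,2,3,4,5,6}
Edges rejected before the tree was complete: 2.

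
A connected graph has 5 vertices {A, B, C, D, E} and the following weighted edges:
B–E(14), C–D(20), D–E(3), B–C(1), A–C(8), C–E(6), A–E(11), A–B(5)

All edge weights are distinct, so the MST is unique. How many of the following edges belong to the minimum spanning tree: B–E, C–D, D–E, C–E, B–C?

3

Kruskal: consider edges lightest-first.
B–C (1): add — endpoints in different components.
D–E (3): add — endpoints in different components.
A–B (5): add — endpoints in different components.
C–E (6): add — endpoints in different components.
MST edge set: {B–C, D–E, A–B, C–E}.
Of the listed edges, {D–E, C–E, B–C} are in the MST → 3.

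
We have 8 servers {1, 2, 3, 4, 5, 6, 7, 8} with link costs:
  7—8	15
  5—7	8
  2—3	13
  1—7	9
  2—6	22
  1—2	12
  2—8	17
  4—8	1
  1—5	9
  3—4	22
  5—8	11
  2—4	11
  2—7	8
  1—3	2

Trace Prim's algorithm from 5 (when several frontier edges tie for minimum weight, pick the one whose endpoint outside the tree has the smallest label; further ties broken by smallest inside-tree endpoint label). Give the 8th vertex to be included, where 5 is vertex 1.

6

Prim, starting at 5.
Step 1: cheapest edge leaving the tree is 5—7 (8); add 7.
Step 2: cheapest edge leaving the tree is 2—7 (8); add 2.
Step 3: cheapest edge leaving the tree is 1—5 (9); add 1.
Step 4: cheapest edge leaving the tree is 1—3 (2); add 3.
Step 5: cheapest edge leaving the tree is 2—4 (11); add 4.
Step 6: cheapest edge leaving the tree is 4—8 (1); add 8.
Step 7: cheapest edge leaving the tree is 2—6 (22); add 6.
Vertex order: 5, 7, 2, 1, 3, 4, 8, 6. The 8th vertex is 6.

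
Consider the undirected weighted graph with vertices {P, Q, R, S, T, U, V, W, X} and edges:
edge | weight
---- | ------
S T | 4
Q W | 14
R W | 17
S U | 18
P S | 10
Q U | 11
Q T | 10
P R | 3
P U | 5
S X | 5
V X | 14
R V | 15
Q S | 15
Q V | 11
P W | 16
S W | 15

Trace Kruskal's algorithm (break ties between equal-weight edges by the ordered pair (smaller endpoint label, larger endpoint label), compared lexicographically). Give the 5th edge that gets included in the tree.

Kruskal: consider edges lightest-first.
P R (3): add — endpoints in different components.
S T (4): add — endpoints in different components.
P U (5): add — endpoints in different components.
S X (5): add — endpoints in different components.
P S (10): add — endpoints in different components.
Q T (10): add — endpoints in different components.
Q U (11): skip — U and Q already connected.
Q V (11): add — endpoints in different components.
Q W (14): add — endpoints in different components.
The 5th edge added is P S.

P-S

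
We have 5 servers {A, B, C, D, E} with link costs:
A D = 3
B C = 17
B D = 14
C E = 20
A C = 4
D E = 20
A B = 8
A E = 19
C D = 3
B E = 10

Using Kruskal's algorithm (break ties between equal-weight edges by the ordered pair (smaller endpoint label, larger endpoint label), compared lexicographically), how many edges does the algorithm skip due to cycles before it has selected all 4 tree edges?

Kruskal: consider edges lightest-first.
A D (3): add — endpoints in different components.
C D (3): add — endpoints in different components.
A C (4): skip — A and C already connected.
A B (8): add — endpoints in different components.
B E (10): add — endpoints in different components.
Edges rejected before the tree was complete: 1.

1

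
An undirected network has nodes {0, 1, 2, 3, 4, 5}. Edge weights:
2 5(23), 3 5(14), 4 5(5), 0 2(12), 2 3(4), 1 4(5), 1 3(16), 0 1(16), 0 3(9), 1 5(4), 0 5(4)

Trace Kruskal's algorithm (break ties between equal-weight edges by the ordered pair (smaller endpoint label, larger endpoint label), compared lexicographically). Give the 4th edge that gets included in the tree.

1-4

Sort edges by weight, then run Kruskal:
0 5 (4): add. Components now {0,5} {1} {2} {3} {4}
1 5 (4): add. Components now {0,1,5} {2} {3} {4}
2 3 (4): add. Components now {0,1,5} {2,3} {4}
1 4 (5): add. Components now {0,1,4,5} {2,3}
4 5 (5): skip — 4 and 5 already connected.
0 3 (9): add. Components now {0,1,2,3,4,5}
The 4th edge added is 1 4.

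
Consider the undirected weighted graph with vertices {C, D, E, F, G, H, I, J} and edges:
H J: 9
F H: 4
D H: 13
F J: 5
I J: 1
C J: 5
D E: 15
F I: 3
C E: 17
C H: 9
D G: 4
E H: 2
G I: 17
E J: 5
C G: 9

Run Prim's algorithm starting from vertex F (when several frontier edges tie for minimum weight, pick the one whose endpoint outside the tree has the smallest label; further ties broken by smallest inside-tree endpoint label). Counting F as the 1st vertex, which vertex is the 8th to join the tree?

D

Grow the tree from F using Prim:
Step 1: cheapest edge leaving the tree is F I (3); add I.
Step 2: cheapest edge leaving the tree is I J (1); add J.
Step 3: cheapest edge leaving the tree is F H (4); add H.
Step 4: cheapest edge leaving the tree is E H (2); add E.
Step 5: cheapest edge leaving the tree is C J (5); add C.
Step 6: cheapest edge leaving the tree is C G (9); add G.
Step 7: cheapest edge leaving the tree is D G (4); add D.
Vertex order: F, I, J, H, E, C, G, D. The 8th vertex is D.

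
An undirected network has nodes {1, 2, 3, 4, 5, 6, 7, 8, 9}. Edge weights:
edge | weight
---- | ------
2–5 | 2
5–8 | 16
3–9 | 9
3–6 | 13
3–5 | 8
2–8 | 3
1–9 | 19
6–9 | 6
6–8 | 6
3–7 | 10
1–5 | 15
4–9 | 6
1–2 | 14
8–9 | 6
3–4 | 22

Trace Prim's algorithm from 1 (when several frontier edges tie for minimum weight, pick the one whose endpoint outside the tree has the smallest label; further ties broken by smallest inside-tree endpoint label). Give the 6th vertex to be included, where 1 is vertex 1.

9

Grow the tree from 1 using Prim:
Step 1: cheapest edge leaving the tree is 1–2 (14); add 2.
Step 2: cheapest edge leaving the tree is 2–5 (2); add 5.
Step 3: cheapest edge leaving the tree is 2–8 (3); add 8.
Step 4: cheapest edge leaving the tree is 6–8 (6); add 6.
Step 5: cheapest edge leaving the tree is 6–9 (6); add 9.
Step 6: cheapest edge leaving the tree is 4–9 (6); add 4.
Step 7: cheapest edge leaving the tree is 3–5 (8); add 3.
Step 8: cheapest edge leaving the tree is 3–7 (10); add 7.
Vertex order: 1, 2, 5, 8, 6, 9, 4, 3, 7. The 6th vertex is 9.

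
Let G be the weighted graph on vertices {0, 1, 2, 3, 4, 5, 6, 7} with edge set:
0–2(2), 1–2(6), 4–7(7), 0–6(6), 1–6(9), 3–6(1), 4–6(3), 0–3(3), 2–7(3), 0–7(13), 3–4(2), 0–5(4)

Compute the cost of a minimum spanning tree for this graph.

21

Prim's algorithm from 3:
Step 1: cheapest edge leaving the tree is 3–6 (1); add 6.
Step 2: cheapest edge leaving the tree is 3–4 (2); add 4.
Step 3: cheapest edge leaving the tree is 0–3 (3); add 0.
Step 4: cheapest edge leaving the tree is 0–2 (2); add 2.
Step 5: cheapest edge leaving the tree is 2–7 (3); add 7.
Step 6: cheapest edge leaving the tree is 0–5 (4); add 5.
Step 7: cheapest edge leaving the tree is 1–2 (6); add 1.
MST edges: 3–6, 3–4, 0–3, 0–2, 2–7, 0–5, 1–2; total weight 1+2+3+2+3+4+6 = 21.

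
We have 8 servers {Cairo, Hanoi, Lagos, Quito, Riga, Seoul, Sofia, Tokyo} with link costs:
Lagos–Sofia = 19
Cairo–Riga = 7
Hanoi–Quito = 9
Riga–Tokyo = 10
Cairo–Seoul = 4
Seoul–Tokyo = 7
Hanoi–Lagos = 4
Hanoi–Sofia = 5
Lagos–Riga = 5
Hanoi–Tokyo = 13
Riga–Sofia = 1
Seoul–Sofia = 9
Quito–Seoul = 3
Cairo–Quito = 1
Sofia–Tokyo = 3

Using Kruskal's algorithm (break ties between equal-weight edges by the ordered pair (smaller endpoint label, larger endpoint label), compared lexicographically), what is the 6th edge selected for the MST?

Hanoi-Sofia

Sort edges by weight, then run Kruskal:
Cairo–Quito (1): add — endpoints in different components.
Riga–Sofia (1): add — endpoints in different components.
Quito–Seoul (3): add — endpoints in different components.
Sofia–Tokyo (3): add — endpoints in different components.
Cairo–Seoul (4): skip — Seoul and Cairo already connected.
Hanoi–Lagos (4): add — endpoints in different components.
Hanoi–Sofia (5): add — endpoints in different components.
Lagos–Riga (5): skip — Riga and Lagos already connected.
Cairo–Riga (7): add — endpoints in different components.
The 6th edge added is Hanoi–Sofia.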